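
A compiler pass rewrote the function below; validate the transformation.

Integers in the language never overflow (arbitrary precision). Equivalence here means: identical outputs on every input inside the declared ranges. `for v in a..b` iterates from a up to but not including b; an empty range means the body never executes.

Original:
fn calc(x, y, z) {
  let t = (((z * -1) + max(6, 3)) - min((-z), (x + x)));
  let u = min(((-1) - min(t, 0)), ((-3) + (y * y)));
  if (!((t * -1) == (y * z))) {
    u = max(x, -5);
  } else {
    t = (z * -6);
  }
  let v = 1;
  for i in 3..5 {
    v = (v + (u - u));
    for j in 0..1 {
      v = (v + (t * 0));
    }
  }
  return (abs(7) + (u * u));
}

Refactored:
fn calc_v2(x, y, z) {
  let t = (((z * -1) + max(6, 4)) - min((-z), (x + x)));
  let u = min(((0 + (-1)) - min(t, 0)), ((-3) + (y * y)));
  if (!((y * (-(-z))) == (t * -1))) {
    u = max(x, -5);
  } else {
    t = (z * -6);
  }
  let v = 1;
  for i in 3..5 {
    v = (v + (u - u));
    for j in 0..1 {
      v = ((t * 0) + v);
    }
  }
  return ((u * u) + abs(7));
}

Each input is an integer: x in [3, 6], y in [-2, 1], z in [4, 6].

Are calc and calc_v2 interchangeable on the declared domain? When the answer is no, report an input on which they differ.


The one real change (`3` became `4`) has no effect anywhere in the declared ranges; all 48 inputs agree.
verdict: equivalent


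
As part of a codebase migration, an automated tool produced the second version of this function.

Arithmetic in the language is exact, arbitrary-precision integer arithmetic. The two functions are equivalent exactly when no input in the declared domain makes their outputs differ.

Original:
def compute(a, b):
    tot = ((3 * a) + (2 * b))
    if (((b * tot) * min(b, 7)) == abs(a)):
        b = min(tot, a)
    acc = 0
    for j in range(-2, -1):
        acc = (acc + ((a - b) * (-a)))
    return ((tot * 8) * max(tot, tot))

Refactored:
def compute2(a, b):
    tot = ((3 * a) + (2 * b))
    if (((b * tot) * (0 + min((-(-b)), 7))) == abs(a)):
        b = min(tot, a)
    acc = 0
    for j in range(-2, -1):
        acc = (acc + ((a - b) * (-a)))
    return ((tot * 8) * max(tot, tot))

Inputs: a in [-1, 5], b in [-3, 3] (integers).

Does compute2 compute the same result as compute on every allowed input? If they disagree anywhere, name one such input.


Side by side, the visible changes include: arithmetic usage differs; and constant usage differs.
As a probe, take a=1, b=1: compute runs tot becomes 5; next (((b * tot) * min(b, 7)) == abs(a)) evaluates to false; next acc becomes 0; next at j=-2:; next acc becomes 0; next final value 200; compute2 runs tot becomes 5; next (((b * tot) * (0 + min((-(-b)), 7))) == abs(a)) evaluates to false; next acc becomes 0; next at j=-2:; next acc becomes 0; next final value 200; both end at 200.
Across all 49 domain points the two functions coincide.
verdict: equivalent


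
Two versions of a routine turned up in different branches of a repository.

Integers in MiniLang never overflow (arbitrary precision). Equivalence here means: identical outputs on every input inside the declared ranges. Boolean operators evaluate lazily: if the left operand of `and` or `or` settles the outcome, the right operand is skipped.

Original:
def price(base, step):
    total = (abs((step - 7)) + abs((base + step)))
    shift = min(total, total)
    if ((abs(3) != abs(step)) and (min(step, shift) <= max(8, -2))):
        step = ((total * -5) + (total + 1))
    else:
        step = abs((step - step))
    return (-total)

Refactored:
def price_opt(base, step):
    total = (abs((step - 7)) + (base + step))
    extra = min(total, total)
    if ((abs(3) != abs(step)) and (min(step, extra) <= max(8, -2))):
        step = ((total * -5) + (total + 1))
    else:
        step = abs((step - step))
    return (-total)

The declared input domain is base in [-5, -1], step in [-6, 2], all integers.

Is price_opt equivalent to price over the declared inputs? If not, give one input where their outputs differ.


Run the pair on base=-5, step=-6.
price: total=24, then shift=24, then ((abs(3) != abs(step)) and (min(step, shift) <= max(8, -2))) is true, then step=-95, then returns -24
price_opt: total=2, then extra=2, then ((abs(3) != abs(step)) and (min(step, extra) <= max(8, -2))) is true, then step=-7, then returns -2
-24 against -2: the behavior changed.
verdict: not equivalent; witness: base=-5, step=-6


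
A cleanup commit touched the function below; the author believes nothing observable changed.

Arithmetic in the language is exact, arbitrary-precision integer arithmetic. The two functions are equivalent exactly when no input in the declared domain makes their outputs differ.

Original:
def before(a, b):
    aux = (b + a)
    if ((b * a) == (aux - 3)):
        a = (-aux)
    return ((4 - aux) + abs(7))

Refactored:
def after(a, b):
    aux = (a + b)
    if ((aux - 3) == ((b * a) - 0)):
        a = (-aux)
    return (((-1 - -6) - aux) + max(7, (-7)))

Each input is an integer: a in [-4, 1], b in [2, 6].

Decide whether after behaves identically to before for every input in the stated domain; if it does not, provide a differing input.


These are not equivalent — on a=-4, b=2 the outputs split (13 vs 14).
before: aux := -2 | ((b * a) == (aux - 3)): false | result 13
after: aux := -2 | ((aux - 3) == ((b * a) - 0)): false | result 14
verdict: not equivalent; witness: a=-4, b=2


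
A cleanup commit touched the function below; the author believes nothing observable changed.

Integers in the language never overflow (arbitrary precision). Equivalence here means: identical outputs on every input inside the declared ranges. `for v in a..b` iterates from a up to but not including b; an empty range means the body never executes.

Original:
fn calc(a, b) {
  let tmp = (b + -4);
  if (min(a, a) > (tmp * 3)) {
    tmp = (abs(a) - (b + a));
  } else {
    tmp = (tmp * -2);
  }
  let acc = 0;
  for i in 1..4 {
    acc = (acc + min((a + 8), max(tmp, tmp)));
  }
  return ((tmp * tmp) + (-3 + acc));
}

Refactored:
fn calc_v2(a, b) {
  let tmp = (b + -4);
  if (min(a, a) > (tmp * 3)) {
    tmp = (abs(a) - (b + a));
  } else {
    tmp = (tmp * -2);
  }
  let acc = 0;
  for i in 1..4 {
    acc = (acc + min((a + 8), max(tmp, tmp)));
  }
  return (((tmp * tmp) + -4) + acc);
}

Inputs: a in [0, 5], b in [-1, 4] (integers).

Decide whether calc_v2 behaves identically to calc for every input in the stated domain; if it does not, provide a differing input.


The rewrite breaks on a=0, b=-1, where the results are 1 and 0.
calc: tmp := -5 | (min(a, a) > (tmp * 3)): true | tmp := 1 | acc := 0 | iter i=1: | acc := 1 | iter i=2: | acc := 2 | iter i=3: | acc := 3 | result 1
calc_v2: tmp := -5 | (min(a, a) > (tmp * 3)): true | tmp := 1 | acc := 0 | iter i=1: | acc := 1 | iter i=2: | acc := 2 | iter i=3: | acc := 3 | result 0
verdict: not equivalent; witness: a=0, b=-1


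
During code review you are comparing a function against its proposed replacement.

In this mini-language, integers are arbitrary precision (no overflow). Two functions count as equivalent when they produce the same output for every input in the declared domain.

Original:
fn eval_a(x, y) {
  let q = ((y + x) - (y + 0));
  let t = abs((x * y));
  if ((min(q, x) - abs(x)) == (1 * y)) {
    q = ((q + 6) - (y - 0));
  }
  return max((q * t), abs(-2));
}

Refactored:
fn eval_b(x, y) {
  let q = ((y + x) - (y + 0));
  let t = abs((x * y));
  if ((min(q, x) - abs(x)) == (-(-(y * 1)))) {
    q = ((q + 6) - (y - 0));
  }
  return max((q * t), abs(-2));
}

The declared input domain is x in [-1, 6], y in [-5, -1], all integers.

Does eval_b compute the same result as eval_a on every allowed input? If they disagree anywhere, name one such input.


Comparing the listings, the differences include: same computation, different form.
Tracing x=-1, y=-1: eval_a: q=-1, then t=1, then ((min(q, x) - abs(x)) == (1 * y)) is false, then returns 2 | eval_b: q=-1, then t=1, then ((min(q, x) - abs(x)) == (-(-(y * 1)))) is false, then returns 2 — matching result 2.
Checked all 40 inputs in the declared domain: the outputs agree on every one.
verdict: equivalent


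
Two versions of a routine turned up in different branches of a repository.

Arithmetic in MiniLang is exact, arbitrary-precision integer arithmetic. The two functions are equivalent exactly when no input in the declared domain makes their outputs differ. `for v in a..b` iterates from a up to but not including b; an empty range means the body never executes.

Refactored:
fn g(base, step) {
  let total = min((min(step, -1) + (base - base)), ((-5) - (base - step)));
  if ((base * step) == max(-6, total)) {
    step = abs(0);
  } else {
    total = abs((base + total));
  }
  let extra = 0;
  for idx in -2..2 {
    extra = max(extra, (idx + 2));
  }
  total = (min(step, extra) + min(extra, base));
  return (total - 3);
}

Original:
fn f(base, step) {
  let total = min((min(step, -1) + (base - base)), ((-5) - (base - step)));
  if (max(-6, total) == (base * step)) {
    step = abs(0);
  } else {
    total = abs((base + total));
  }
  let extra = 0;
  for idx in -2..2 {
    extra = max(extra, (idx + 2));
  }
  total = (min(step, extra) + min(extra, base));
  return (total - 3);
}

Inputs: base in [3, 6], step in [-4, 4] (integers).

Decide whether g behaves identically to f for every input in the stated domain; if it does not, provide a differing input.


Differences: same computation, different form — yet all 36 inputs agree.
verdict: equivalent


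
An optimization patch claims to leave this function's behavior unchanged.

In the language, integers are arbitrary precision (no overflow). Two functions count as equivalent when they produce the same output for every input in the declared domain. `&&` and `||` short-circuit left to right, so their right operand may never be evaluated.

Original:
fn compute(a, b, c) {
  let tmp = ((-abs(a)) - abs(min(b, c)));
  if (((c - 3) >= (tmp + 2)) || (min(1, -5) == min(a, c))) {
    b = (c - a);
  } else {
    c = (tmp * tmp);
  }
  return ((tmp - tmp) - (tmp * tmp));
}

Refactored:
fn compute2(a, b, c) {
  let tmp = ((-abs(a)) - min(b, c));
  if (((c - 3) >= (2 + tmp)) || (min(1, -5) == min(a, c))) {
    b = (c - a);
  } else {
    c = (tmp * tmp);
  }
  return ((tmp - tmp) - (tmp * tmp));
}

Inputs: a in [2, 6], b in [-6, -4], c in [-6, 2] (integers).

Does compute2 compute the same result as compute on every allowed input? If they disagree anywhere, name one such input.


Run the pair on a=2, b=-6, c=-6.
compute: tmp = -8; (((c - 3) >= (tmp + 2)) || (min(1, -5) == min(a, c))) -> false; c = 64; return -64
compute2: tmp = 4; (((c - 3) >= (2 + tmp)) || (min(1, -5) == min(a, c))) -> false; c = 16; return -16
-64 against -16: the behavior changed.
verdict: not equivalent; witness: a=2, b=-6, c=-6


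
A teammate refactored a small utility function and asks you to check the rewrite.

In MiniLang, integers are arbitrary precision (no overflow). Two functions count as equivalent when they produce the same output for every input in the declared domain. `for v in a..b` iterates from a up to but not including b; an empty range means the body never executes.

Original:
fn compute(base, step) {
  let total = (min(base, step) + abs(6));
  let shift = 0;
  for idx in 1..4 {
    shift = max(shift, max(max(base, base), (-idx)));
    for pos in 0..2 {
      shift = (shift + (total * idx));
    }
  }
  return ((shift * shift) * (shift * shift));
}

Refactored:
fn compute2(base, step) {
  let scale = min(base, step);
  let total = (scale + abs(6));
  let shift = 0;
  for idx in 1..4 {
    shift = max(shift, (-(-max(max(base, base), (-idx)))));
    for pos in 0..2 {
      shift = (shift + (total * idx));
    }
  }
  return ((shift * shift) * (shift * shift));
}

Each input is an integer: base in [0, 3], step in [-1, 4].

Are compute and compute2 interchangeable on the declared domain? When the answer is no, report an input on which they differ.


Comparing the listings, the differences include: statement counts differ, local variable names differ.
Tracing base=1, step=2: compute: total becomes 7; next shift becomes 0; next at idx=1:; next shift becomes 1; next at pos=0:; next shift becomes 8; next at pos=1:; next shift becomes 15; next at idx=2:; next shift becomes 15; next at pos=0:; next shift becomes 29; next at pos=1:; next shift becomes 43; next at idx=3:; next shift becomes 43; next at pos=0:; next shift becomes 64; next at pos=1:; next shift becomes 85; next final value 52200625 | compute2: scale becomes 1; next total becomes 7; next shift becomes 0; next at idx=1:; next shift becomes 1; next at pos=0:; next shift becomes 8; next at pos=1:; next shift becomes 15; next at idx=2:; next shift becomes 15; next at pos=0:; next shift becomes 29; next at pos=1:; next shift becomes 43; next at idx=3:; next shift becomes 43; next at pos=0:; next shift becomes 64; next at pos=1:; next shift becomes 85; next final value 52200625 — matching result 52200625.
Every one of the 24 inputs gives matching results.
verdict: equivalent


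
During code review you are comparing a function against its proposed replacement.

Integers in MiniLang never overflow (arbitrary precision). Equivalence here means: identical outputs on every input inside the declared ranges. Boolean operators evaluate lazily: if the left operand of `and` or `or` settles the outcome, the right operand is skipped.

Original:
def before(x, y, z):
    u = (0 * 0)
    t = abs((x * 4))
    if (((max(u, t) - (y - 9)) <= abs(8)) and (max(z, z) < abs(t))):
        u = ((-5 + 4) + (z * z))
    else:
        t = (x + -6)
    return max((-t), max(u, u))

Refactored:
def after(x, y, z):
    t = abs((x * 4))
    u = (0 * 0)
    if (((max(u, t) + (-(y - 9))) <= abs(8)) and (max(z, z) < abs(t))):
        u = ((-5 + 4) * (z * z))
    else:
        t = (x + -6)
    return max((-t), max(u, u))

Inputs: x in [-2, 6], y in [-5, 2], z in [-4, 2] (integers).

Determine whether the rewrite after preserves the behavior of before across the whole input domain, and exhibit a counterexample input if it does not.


Try x=0, y=1, z=-4.
before: u = 0; t = 0; (((max(u, t) - (y - 9)) <= abs(8)) and (max(z, z) < abs(t))) -> true; u = 15; return 15
after: t = 0; u = 0; (((max(u, t) + (-(y - 9))) <= abs(8)) and (max(z, z) < abs(t))) -> true; u = -16; return 0
15 vs 0 — the two versions disagree here.
verdict: not equivalent; witness: x=0, y=1, z=-4


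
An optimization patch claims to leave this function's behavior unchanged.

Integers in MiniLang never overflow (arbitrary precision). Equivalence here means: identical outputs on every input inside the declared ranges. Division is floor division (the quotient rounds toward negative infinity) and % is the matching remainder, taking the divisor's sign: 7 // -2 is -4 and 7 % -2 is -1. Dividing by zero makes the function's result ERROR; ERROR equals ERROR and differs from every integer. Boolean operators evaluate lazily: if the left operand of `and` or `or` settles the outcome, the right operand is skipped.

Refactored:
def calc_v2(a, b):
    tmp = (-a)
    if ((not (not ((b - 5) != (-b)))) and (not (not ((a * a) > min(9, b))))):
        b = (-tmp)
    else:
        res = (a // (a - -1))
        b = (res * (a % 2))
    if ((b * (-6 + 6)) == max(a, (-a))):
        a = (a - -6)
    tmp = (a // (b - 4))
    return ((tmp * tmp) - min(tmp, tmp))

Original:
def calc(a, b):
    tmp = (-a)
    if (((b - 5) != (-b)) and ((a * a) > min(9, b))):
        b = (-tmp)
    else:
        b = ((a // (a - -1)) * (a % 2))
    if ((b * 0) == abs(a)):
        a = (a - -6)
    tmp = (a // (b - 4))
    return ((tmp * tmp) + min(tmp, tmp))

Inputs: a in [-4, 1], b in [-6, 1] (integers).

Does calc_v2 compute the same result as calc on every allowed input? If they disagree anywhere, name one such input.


Take a=0, b=-6.
calc: tmp becomes 0; next (((b - 5) != (-b)) and ((a * a) > min(9, b))) evaluates to true; next b becomes 0; next ((b * 0) == abs(a)) evaluates to true; next a becomes 6; next tmp becomes -2; next final value 2
calc_v2: tmp becomes 0; next ((not (not ((b - 5) != (-b)))) and (not (not ((a * a) > min(9, b))))) evaluates to true; next b becomes 0; next ((b * (-6 + 6)) == max(a, (-a))) evaluates to true; next a becomes 6; next tmp becomes -2; next final value 6
2 != 6, so the rewrite changes behavior.
verdict: not equivalent; witness: a=0, b=-6


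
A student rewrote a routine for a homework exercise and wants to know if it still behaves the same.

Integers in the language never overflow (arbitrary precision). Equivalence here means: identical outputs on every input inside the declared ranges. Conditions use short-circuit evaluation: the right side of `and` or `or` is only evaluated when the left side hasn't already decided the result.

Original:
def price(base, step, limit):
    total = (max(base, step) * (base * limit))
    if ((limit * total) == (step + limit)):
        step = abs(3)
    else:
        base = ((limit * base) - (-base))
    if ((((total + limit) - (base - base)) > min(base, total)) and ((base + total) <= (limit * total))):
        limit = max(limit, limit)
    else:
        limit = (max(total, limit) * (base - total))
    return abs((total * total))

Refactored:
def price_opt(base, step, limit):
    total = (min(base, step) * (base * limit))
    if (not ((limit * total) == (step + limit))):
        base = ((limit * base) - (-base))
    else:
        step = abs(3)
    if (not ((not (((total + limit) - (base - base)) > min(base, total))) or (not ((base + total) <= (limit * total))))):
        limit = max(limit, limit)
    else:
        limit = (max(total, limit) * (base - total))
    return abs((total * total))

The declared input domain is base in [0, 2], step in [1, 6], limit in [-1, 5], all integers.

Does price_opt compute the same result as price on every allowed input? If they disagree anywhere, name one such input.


The rewrite breaks on base=1, step=2, limit=-1, where the results are 4 and 1.
price: total becomes -2; next ((limit * total) == (step + limit)) evaluates to false; next base becomes 0; next ((((total + limit) - (base - base)) > min(base, total)) and ((base + total) <= (limit * total))) evaluates to false; next limit becomes -2; next final value 4
price_opt: total becomes -1; next (not ((limit * total) == (step + limit))) evaluates to false; next step becomes 3; next (not ((not (((total + limit) - (base - base)) > min(base, total))) or (not ((base + total) <= (limit * total))))) evaluates to false; next limit becomes -2; next final value 1
verdict: not equivalent; witness: base=1, step=2, limit=-1


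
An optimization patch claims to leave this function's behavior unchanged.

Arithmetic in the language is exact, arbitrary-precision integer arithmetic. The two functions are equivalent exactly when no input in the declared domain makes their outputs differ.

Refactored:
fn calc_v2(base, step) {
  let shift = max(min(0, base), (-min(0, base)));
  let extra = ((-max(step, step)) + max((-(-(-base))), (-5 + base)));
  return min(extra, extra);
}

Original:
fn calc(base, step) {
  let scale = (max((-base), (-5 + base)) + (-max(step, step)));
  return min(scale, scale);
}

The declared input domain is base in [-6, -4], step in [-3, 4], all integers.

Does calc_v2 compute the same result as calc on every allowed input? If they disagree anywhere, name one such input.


Reading the diff, among the changes: local variable names differ; and statement counts differ; and min/max/abs usage differs; and constant usage differs.
Tracing base=-4, step=-2: calc: scale := 6 | result 6 | calc_v2: shift := 4 | extra := 6 | result 6 — matching result 6.
Every one of the 24 inputs gives matching results.
verdict: equivalent


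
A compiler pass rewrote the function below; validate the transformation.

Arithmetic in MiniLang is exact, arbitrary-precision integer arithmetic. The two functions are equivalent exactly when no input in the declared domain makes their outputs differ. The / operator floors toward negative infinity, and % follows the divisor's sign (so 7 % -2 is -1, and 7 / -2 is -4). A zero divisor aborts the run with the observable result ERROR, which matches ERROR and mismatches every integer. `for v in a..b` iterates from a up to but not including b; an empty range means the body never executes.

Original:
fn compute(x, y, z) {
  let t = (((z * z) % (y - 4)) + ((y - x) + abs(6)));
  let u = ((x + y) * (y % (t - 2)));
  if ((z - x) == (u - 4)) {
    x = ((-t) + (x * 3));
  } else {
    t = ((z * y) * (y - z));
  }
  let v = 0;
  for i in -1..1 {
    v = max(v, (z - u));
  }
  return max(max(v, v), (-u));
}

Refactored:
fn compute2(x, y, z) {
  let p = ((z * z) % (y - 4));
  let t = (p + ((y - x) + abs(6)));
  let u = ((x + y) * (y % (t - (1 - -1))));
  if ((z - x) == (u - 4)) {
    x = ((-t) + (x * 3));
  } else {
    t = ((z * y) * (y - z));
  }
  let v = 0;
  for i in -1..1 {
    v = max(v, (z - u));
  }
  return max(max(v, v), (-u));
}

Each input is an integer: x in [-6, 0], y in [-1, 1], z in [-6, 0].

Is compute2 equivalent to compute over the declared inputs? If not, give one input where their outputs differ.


Equivalent — the differences include local variable names differ; also constant usage differs; also statement counts differ; also arithmetic usage differs, yet no declared input distinguishes the two.
One worked example (x=-5, y=-1, z=0) — compute: t=10, then u=-42, then ((z - x) == (u - 4)) is false, then t=0, then v=0, then (i=-1), then v=42, then (i=0), then v=42, then returns 42; compute2: p=0, then t=10, then u=-42, then ((z - x) == (u - 4)) is false, then t=0, then v=0, then (i=-1), then v=42, then (i=0), then v=42, then returns 42; agreement on 42.
Sweeping the whole domain (147 inputs) finds no disagreement.
verdict: equivalent


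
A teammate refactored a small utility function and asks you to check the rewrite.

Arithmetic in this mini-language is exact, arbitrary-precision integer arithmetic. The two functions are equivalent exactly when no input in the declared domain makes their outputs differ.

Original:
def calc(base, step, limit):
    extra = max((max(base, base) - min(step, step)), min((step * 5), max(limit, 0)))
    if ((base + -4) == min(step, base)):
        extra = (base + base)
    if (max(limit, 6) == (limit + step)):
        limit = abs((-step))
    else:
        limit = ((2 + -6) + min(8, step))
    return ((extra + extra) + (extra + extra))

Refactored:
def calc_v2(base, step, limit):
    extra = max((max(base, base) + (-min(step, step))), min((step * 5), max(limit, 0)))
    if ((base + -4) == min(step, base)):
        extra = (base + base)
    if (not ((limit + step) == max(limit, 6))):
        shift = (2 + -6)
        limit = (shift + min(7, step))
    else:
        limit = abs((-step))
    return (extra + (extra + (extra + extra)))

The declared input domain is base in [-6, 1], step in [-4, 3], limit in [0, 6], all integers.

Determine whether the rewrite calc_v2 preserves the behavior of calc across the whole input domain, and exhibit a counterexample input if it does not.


Although `8` became `7`, no input in the stated domain can expose it.
Spot check at base=-1, step=0, limit=5 — calc: extra := 0 | ((base + -4) == min(step, base)): false | (max(limit, 6) == (limit + step)): false | limit := -4 | result 0. calc_v2: extra := 0 | ((base + -4) == min(step, base)): false | (not ((limit + step) == max(limit, 6))): true | shift := -4 | limit := -4 | result 0. Both give 0.
Every one of the 448 inputs gives matching results.
verdict: equivalent


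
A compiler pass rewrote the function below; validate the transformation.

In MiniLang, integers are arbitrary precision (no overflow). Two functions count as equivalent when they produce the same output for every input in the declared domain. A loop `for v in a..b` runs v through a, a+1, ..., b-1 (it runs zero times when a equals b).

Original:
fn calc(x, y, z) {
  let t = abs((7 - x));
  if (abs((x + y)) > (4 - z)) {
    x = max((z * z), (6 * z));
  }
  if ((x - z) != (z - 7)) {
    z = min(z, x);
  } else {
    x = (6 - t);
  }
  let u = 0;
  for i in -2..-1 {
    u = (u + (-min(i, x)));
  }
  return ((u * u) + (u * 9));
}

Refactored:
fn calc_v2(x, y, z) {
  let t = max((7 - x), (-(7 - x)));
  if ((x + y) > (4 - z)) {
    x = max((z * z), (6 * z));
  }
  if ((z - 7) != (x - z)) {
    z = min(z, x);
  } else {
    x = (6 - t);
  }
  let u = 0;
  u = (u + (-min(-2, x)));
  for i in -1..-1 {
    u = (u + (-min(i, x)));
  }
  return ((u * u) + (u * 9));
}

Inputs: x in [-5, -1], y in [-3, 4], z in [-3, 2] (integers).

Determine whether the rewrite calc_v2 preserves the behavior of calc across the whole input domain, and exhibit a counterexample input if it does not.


There is a counterexample at x=-5, y=-3, z=-3: 22 on one side, 70 on the other.
calc: t = 12; (abs((x + y)) > (4 - z)) -> true; x = 9; ((x - z) != (z - 7)) -> true; z = -3; u = 0; [i=-2]; u = 2; return 22
calc_v2: t = 12; ((x + y) > (4 - z)) -> false; ((z - 7) != (x - z)) -> true; z = -5; u = 0; u = 5; the i loop: no iterations; return 70
verdict: not equivalent; witness: x=-5, y=-3, z=-3


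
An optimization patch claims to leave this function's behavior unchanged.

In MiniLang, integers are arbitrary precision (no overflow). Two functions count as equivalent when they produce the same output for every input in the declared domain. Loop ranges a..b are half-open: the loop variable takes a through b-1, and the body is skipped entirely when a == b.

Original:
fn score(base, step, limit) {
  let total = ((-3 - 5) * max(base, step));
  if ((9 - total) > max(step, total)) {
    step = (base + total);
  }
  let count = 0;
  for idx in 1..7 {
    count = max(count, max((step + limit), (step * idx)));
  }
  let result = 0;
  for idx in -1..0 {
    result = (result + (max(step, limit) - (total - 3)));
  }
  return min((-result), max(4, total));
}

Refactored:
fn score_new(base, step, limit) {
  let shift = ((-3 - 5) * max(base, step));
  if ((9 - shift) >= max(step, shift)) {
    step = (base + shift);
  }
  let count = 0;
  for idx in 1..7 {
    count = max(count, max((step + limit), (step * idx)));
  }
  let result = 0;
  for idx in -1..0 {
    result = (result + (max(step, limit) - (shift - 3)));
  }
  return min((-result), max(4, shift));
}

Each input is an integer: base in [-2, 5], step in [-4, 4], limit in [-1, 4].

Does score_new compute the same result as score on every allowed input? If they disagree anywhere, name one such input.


The suspicious-looking change has no observable effect anywhere in the declared ranges; all 432 inputs agree.
verdict: equivalent


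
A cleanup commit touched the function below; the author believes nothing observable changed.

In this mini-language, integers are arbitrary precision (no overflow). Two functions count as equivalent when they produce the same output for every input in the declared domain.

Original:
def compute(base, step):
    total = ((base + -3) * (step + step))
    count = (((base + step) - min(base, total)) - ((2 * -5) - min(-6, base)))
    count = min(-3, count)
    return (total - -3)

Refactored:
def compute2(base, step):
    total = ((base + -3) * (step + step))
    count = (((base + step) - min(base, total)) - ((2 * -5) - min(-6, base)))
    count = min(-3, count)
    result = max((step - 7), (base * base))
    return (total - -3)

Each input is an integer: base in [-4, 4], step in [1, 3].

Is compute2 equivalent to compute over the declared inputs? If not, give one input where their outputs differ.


Equivalent — the differences include local variable names differ, constant usage differs, statement counts differ, arithmetic usage differs, min/max/abs usage differs, yet no declared input distinguishes the two.
As a probe, take base=-2, step=3: compute runs total=-30, then count=35, then count=-3, then returns -27; compute2 runs total=-30, then count=35, then count=-3, then result=4, then returns -27; both end at -27.
An exhaustive pass over the 27 declared inputs shows identical outputs.
verdict: equivalent


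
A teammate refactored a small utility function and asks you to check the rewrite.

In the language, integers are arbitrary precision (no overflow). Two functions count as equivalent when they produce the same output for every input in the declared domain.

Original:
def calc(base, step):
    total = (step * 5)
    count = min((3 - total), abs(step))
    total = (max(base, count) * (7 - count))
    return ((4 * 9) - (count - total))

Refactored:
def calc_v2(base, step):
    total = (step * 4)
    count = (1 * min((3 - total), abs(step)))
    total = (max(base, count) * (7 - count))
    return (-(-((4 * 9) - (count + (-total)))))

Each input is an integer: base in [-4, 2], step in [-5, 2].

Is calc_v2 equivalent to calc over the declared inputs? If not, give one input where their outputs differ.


Run the pair on base=-4, step=1.
calc: total=5, then count=-2, then total=-18, then returns 20
calc_v2: total=4, then count=-1, then total=-8, then returns 29
20 against 29: the behavior changed.
verdict: not equivalent; witness: base=-4, step=1


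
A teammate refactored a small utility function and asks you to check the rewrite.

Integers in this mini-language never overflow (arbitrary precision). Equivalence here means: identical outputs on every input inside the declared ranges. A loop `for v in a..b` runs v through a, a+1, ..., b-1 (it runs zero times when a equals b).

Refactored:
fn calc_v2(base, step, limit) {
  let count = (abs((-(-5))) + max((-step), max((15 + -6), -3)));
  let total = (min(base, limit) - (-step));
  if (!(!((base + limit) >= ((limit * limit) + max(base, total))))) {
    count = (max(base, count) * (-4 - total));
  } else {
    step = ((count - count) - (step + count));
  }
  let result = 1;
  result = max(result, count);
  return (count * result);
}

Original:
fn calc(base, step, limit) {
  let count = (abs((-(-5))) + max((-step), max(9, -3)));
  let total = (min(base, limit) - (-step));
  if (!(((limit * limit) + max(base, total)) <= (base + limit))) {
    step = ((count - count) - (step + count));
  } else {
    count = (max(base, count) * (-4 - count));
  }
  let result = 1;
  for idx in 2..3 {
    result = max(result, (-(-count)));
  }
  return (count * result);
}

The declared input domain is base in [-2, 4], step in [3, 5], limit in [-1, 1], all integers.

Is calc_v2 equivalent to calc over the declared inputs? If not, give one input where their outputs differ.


Run the pair on base=3, step=3, limit=0.
calc: count := 14 | total := 3 | (!(((limit * limit) + max(base, total)) <= (base + limit))): false | count := -252 | result := 1 | iter idx=2: | result := 1 | result -252
calc_v2: count := 14 | total := 3 | (!(!((base + limit) >= ((limit * limit) + max(base, total))))): true | count := -98 | result := 1 | result := 1 | result -98
-252 vs -98 — the two versions disagree here.
verdict: not equivalent; witness: base=3, step=3, limit=0


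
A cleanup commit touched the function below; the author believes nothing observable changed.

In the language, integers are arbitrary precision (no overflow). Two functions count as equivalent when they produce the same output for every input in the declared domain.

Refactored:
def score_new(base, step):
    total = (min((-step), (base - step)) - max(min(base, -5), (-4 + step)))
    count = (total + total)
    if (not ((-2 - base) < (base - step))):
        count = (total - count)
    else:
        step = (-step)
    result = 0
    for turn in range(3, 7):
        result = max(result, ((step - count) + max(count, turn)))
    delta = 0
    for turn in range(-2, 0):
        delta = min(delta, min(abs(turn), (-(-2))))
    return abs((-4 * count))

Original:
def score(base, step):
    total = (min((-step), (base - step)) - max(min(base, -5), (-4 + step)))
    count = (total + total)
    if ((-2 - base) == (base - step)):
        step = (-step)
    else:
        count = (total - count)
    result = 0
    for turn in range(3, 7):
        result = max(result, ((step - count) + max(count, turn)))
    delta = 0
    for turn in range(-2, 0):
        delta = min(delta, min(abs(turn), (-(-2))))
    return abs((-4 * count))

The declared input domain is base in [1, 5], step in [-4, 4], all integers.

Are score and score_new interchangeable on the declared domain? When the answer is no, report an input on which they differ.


Input base=1, step=-4: 36 from score versus 72 from score_new.
verdict: not equivalent; witness: base=1, step=-4


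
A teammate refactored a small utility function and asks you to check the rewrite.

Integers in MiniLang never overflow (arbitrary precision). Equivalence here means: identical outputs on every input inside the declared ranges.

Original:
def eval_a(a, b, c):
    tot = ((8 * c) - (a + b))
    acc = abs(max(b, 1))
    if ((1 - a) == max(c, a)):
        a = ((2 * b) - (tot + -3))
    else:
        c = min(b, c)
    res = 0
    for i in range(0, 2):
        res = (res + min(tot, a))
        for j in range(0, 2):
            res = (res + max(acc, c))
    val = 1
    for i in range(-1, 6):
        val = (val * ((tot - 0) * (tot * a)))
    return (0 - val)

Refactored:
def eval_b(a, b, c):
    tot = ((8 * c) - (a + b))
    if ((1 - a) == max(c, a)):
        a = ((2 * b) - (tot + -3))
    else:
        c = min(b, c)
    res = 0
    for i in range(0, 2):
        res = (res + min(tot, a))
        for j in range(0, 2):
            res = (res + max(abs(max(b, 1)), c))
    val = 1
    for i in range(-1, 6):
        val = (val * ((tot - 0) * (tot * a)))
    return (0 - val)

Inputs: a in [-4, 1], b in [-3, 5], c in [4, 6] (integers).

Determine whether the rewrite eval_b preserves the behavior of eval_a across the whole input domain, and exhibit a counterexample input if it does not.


Side by side, the visible changes include: statement counts differ; local variable names differ.
Spot check at a=0, b=4, c=4 — eval_a: tot := 28 | acc := 4 | ((1 - a) == max(c, a)): false | c := 4 | res := 0 | iter i=0: | res := 0 | iter j=0: | res := 4 | iter j=1: | res := 8 | iter i=1: | res := 8 | iter j=0: | res := 12 | iter j=1: | res := 16 | val := 1 | iter i=-1: | val := 0 | iter i=0: | val := 0 | iter i=1: | val := 0 | iter i=2: | val := 0 | iter i=3: | val := 0 | iter i=4: | val := 0 | iter i=5: | val := 0 | result 0. eval_b: tot := 28 | ((1 - a) == max(c, a)): false | c := 4 | res := 0 | iter i=0: | res := 0 | iter j=0: | res := 4 | iter j=1: | res := 8 | iter i=1: | res := 8 | iter j=0: | res := 12 | iter j=1: | res := 16 | val := 1 | iter i=-1: | val := 0 | iter i=0: | val := 0 | iter i=1: | val := 0 | iter i=2: | val := 0 | iter i=3: | val := 0 | iter i=4: | val := 0 | iter i=5: | val := 0 | result 0. Both give 0.
Sweeping the whole domain (162 inputs) finds no disagreement.
verdict: equivalent


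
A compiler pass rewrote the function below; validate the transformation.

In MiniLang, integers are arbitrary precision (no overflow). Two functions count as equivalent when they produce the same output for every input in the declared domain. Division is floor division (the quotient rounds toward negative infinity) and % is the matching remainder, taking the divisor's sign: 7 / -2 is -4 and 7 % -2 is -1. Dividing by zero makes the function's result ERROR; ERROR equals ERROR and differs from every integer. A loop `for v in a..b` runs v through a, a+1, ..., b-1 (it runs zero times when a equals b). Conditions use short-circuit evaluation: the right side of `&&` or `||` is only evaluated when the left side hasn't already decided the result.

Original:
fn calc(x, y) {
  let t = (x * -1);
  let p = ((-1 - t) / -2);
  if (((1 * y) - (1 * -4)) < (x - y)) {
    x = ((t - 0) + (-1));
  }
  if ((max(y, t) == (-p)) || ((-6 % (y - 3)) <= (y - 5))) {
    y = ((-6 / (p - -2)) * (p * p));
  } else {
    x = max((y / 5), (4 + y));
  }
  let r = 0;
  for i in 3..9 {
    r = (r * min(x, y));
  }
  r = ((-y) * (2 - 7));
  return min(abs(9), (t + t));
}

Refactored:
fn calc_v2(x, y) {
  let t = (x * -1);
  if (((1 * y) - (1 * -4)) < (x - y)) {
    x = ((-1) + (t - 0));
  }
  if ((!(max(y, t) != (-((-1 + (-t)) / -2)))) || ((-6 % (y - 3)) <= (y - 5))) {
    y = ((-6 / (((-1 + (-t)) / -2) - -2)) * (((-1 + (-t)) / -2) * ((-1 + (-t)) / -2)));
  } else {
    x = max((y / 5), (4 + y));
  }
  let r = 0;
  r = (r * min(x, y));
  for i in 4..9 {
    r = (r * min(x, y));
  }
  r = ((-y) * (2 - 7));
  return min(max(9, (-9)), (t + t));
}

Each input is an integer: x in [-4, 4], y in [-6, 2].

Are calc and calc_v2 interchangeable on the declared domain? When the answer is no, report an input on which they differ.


The two versions differ — the changes include comparison usage differs; also min/max/abs usage differs; also arithmetic usage differs; also local variable names differ; also loop structure differs; also constant usage differs; also boolean connective usage differs.
Spot check at x=-3, y=2 — calc: t := 3 | p := 2 | (((1 * y) - (1 * -4)) < (x - y)): false | ((max(y, t) == (-p)) || ((-6 % (y - 3)) <= (y - 5))): false | x := 6 | r := 0 | iter i=3: | r := 0 | iter i=4: | r := 0 | iter i=5: | r := 0 | iter i=6: | r := 0 | iter i=7: | r := 0 | iter i=8: | r := 0 | r := 10 | result 6. calc_v2: t := 3 | (((1 * y) - (1 * -4)) < (x - y)): false | ((!(max(y, t) != (-((-1 + (-t)) / -2)))) || ((-6 % (y - 3)) <= (y - 5))): false | x := 6 | r := 0 | r := 0 | iter i=4: | r := 0 | iter i=5: | r := 0 | iter i=6: | r := 0 | iter i=7: | r := 0 | iter i=8: | r := 0 | r := 10 | result 6. Both give 6.
Every one of the 81 inputs gives matching results.
verdict: equivalent


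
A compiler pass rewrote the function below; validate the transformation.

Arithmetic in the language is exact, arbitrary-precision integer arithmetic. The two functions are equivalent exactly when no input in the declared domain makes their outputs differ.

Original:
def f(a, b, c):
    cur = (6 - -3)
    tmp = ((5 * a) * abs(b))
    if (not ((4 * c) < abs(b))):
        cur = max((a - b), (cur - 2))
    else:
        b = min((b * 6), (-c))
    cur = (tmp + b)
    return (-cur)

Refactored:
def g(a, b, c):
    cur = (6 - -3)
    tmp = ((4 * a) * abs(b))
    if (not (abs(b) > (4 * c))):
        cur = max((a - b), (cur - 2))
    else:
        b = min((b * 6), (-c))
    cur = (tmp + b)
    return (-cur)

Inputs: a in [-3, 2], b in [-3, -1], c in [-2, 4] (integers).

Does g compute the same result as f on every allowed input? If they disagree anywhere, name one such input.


Evaluate both at a=-3, b=-3, c=-2.
f: cur becomes 9; next tmp becomes -45; next (not ((4 * c) < abs(b))) evaluates to false; next b becomes -18; next cur becomes -63; next final value 63
g: cur becomes 9; next tmp becomes -36; next (not (abs(b) > (4 * c))) evaluates to false; next b becomes -18; next cur becomes -54; next final value 54
63 against 54: the behavior changed.
verdict: not equivalent; witness: a=-3, b=-3, c=-2


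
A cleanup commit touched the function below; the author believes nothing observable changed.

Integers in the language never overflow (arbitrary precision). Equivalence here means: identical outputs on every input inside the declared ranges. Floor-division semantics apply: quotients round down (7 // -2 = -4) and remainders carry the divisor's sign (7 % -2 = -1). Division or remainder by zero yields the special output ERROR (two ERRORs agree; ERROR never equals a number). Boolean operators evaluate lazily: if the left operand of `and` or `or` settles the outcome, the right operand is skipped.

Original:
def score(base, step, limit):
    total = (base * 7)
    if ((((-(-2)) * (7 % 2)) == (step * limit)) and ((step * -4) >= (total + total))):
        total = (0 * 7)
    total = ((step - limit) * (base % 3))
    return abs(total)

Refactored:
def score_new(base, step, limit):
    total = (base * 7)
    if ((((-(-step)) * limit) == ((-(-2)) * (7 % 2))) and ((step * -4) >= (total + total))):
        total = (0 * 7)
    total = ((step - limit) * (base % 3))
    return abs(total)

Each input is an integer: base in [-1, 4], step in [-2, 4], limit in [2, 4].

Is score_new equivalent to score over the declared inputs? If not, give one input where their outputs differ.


Reading the diff, among the changes: same computation, different form.
As a probe, take base=1, step=1, limit=4: score runs total := 7 | ((((-(-2)) * (7 % 2)) == (step * limit)) and ((step * -4) >= (total + total))): false | total := -3 | result 3; score_new runs total := 7 | ((((-(-step)) * limit) == ((-(-2)) * (7 % 2))) and ((step * -4) >= (total + total))): false | total := -3 | result 3; both end at 3.
Across all 126 domain points the two functions coincide.
verdict: equivalent
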